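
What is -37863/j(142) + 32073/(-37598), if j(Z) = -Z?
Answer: 354754677/1334729 ≈ 265.79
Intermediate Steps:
-37863/j(142) + 32073/(-37598) = -37863/((-1*142)) + 32073/(-37598) = -37863/(-142) + 32073*(-1/37598) = -37863*(-1/142) - 32073/37598 = 37863/142 - 32073/37598 = 354754677/1334729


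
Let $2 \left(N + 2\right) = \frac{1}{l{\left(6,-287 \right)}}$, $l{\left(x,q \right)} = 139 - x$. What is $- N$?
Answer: $\frac{531}{266} \approx 1.9962$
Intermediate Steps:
$N = - \frac{531}{266}$ ($N = -2 + \frac{1}{2 \left(139 - 6\right)} = -2 + \frac{1}{2 \cdot 133} = -2 + \frac{1}{2} \cdot \frac{1}{133} = -2 + \frac{1}{266} = - \frac{531}{266} \approx -1.9962$)
$- N = \left(-1\right) \left(- \frac{531}{266}\right) = \frac{531}{266}$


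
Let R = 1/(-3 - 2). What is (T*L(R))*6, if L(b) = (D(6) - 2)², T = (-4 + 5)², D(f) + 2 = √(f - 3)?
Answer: 114 - 48*√3 ≈ 30.862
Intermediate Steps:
D(f) = -2 + √(-3 + f) (D(f) = -2 + √(f - 3) = -2 + √(-3 + f))
R = -⅕ (R = 1/(-5) = -⅕ ≈ -0.20000)
T = 1 (T = 1² = 1)
L(b) = (-4 + √3)² (L(b) = ((-2 + √(-3 + 6)) - 2)² = ((-2 + √3) - 2)² = (-4 + √3)²)
(T*L(R))*6 = (1*(4 - √3)²)*6 = (4 - √3)²*6 = 6*(4 - √3)²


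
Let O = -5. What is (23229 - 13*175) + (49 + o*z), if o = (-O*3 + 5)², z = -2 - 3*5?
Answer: 14203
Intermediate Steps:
z = -17 (z = -2 - 15 = -17)
o = 400 (o = (-1*(-5)*3 + 5)² = (5*3 + 5)² = (15 + 5)² = 20² = 400)
(23229 - 13*175) + (49 + o*z) = (23229 - 13*175) + (49 + 400*(-17)) = (23229 - 2275) + (49 - 6800) = 20954 - 6751 = 14203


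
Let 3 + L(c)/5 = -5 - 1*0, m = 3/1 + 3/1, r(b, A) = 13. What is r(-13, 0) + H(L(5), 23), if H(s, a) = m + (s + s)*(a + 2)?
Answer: -1981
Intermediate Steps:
m = 6 (m = 3*1 + 3*1 = 3 + 3 = 6)
L(c) = -40 (L(c) = -15 + 5*(-5 - 1*0) = -15 + 5*(-5 + 0) = -15 + 5*(-5) = -15 - 25 = -40)
H(s, a) = 6 + 2*s*(2 + a) (H(s, a) = 6 + (s + s)*(a + 2) = 6 + (2*s)*(2 + a) = 6 + 2*s*(2 + a))
r(-13, 0) + H(L(5), 23) = 13 + (6 + 4*(-40) + 2*23*(-40)) = 13 + (6 - 160 - 1840) = 13 - 1994 = -1981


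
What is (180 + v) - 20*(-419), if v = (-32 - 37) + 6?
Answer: 8497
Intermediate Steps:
v = -63 (v = -69 + 6 = -63)
(180 + v) - 20*(-419) = (180 - 63) - 20*(-419) = 117 + 8380 = 8497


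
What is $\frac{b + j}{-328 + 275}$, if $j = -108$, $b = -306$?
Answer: $\frac{414}{53} \approx 7.8113$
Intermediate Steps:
$\frac{b + j}{-328 + 275} = \frac{-306 - 108}{-328 + 275} = - \frac{414}{-53} = \left(-414\right) \left(- \frac{1}{53}\right) = \frac{414}{53}$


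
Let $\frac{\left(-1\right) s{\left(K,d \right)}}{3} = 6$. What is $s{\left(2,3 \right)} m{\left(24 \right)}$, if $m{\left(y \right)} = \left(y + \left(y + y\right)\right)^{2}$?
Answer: $-93312$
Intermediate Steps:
$s{\left(K,d \right)} = -18$ ($s{\left(K,d \right)} = \left(-3\right) 6 = -18$)
$m{\left(y \right)} = 9 y^{2}$ ($m{\left(y \right)} = \left(y + 2 y\right)^{2} = \left(3 y\right)^{2} = 9 y^{2}$)
$s{\left(2,3 \right)} m{\left(24 \right)} = - 18 \cdot 9 \cdot 24^{2} = - 18 \cdot 9 \cdot 576 = \left(-18\right) 5184 = -93312$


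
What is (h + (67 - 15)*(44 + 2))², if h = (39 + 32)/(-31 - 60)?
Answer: 47350195201/8281 ≈ 5.7179e+6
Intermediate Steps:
h = -71/91 (h = 71/(-91) = 71*(-1/91) = -71/91 ≈ -0.78022)
(h + (67 - 15)*(44 + 2))² = (-71/91 + (67 - 15)*(44 + 2))² = (-71/91 + 52*46)² = (-71/91 + 2392)² = (217601/91)² = 47350195201/8281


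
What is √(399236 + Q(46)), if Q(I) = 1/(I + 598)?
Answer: √41394385585/322 ≈ 631.85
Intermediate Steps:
Q(I) = 1/(598 + I)
√(399236 + Q(46)) = √(399236 + 1/(598 + 46)) = √(399236 + 1/644) = √(257107985/644) = √41394385585/322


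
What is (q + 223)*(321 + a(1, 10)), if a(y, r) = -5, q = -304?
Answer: -25596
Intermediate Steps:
(q + 223)*(321 + a(1, 10)) = (-304 + 223)*(321 - 5) = -81*316 = -25596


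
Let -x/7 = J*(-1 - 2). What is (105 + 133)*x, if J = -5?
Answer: -24990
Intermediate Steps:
x = -105 (x = -(-35)*(-1 - 2) = -(-35)*(-3) = -7*15 = -105)
(105 + 133)*x = (105 + 133)*(-105) = 238*(-105) = -24990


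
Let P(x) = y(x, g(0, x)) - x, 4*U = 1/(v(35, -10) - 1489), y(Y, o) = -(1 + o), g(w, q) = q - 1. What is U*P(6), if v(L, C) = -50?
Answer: 1/513 ≈ 0.0019493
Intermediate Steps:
g(w, q) = -1 + q
y(Y, o) = -1 - o
U = -1/6156 (U = 1/(4*(-50 - 1489)) = (¼)/(-1539) = (¼)*(-1/1539) = -1/6156 ≈ -0.00016244)
P(x) = -2*x (P(x) = (-1 - (-1 + x)) - x = (-1 + (1 - x)) - x = -x - x = -2*x)
U*P(6) = -(-1)*6/3078 = -1/6156*(-12) = 1/513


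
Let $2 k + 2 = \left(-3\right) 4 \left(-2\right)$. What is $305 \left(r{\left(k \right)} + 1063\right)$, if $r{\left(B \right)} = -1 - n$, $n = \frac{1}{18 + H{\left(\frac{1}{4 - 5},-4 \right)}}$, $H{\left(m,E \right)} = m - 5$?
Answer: $\frac{3886615}{12} \approx 3.2388 \cdot 10^{5}$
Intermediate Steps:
$H{\left(m,E \right)} = -5 + m$
$n = \frac{1}{12}$ ($n = \frac{1}{18 - \left(5 - \frac{1}{4 - 5}\right)} = \frac{1}{18 - \left(5 - \frac{1}{-1}\right)} = \frac{1}{18 - 6} = \frac{1}{12} \approx 0.083333$)
$k = 11$ ($k = -1 + \frac{\left(-3\right) 4 \left(-2\right)}{2} = -1 + \frac{\left(-12\right) \left(-2\right)}{2} = -1 + \frac{1}{2} \cdot 24 = -1 + 12 = 11$)
$r{\left(B \right)} = - \frac{13}{12}$ ($r{\left(B \right)} = -1 - \frac{1}{12} = - \frac{13}{12}$)
$305 \left(r{\left(k \right)} + 1063\right) = 305 \left(- \frac{13}{12} + 1063\right) = 305 \cdot \frac{12743}{12} = \frac{3886615}{12}$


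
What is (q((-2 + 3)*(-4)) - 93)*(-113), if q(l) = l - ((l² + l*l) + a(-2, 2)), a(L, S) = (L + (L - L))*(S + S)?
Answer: 13673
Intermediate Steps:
a(L, S) = 2*L*S (a(L, S) = (L + 0)*(2*S) = L*(2*S) = 2*L*S)
q(l) = 8 + l - 2*l² (q(l) = l - ((l² + l*l) + 2*(-2)*2) = l - ((l² + l²) - 8) = l - (2*l² - 8) = l - (-8 + 2*l²) = l + (8 - 2*l²) = 8 + l - 2*l²)
(q((-2 + 3)*(-4)) - 93)*(-113) = ((8 + (-2 + 3)*(-4) - 2*16*(-2 + 3)²) - 93)*(-113) = ((8 + 1*(-4) - 2*(1*(-4))²) - 93)*(-113) = ((8 - 4 - 2*(-4)²) - 93)*(-113) = ((8 - 4 - 2*16) - 93)*(-113) = ((8 - 4 - 32) - 93)*(-113) = (-28 - 93)*(-113) = -121*(-113) = 13673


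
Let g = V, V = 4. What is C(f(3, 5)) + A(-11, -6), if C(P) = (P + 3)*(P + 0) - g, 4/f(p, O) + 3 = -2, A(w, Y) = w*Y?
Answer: 1506/25 ≈ 60.240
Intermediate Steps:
A(w, Y) = Y*w
f(p, O) = -4/5 (f(p, O) = 4/(-3 - 2) = 4/(-5) = 4*(-1/5) = -4/5)
g = 4
C(P) = -4 + P*(3 + P) (C(P) = (P + 3)*(P + 0) - 1*4 = (3 + P)*P - 4 = P*(3 + P) - 4 = -4 + P*(3 + P))
C(f(3, 5)) + A(-11, -6) = (-4 + (-4/5)**2 + 3*(-4/5)) - 6*(-11) = (-4 + 16/25 - 12/5) + 66 = -144/25 + 66 = 1506/25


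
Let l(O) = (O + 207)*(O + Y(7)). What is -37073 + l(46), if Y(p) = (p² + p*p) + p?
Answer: 1130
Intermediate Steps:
Y(p) = p + 2*p² (Y(p) = (p² + p²) + p = 2*p² + p = p + 2*p²)
l(O) = (105 + O)*(207 + O) (l(O) = (O + 207)*(O + 7*(1 + 2*7)) = (207 + O)*(O + 7*(1 + 14)) = (207 + O)*(O + 7*15) = (207 + O)*(O + 105) = (207 + O)*(105 + O) = (105 + O)*(207 + O))
-37073 + l(46) = -37073 + (21735 + 46² + 312*46) = -37073 + (21735 + 2116 + 14352) = -37073 + 38203 = 1130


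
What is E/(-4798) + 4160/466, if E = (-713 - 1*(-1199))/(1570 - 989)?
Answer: 2899086901/324759827 ≈ 8.9269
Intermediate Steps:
E = 486/581 (E = (-713 + 1199)/581 = 486*(1/581) = 486/581 ≈ 0.83649)
E/(-4798) + 4160/466 = (486/581)/(-4798) + 4160/466 = (486/581)*(-1/4798) + 4160*(1/466) = -243/1393819 + 2080/233 = 2899086901/324759827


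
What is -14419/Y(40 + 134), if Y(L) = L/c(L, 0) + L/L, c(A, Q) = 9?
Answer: -43257/61 ≈ -709.13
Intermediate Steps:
Y(L) = 1 + L/9 (Y(L) = L/9 + L/L = L*(⅑) + 1 = L/9 + 1 = 1 + L/9)
-14419/Y(40 + 134) = -14419/(1 + (40 + 134)/9) = -14419/(1 + (⅑)*174) = -14419/(1 + 58/3) = -14419/61/3 = -14419*3/61 = -43257/61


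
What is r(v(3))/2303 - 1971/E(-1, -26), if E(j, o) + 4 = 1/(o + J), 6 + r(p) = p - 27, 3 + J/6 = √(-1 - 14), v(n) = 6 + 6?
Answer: 716750025/1461089 - 1314*I*√15/4441 ≈ 490.56 - 1.1459*I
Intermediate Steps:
v(n) = 12
J = -18 + 6*I*√15 (J = -18 + 6*√(-1 - 14) = -18 + 6*√(-15) = -18 + 6*(I*√15) = -18 + 6*I*√15 ≈ -18.0 + 23.238*I)
r(p) = -33 + p (r(p) = -6 + (p - 27) = -6 + (-27 + p) = -33 + p)
E(j, o) = -4 + 1/(-18 + o + 6*I*√15) (E(j, o) = -4 + 1/(o + (-18 + 6*I*√15)) = -4 + 1/(-18 + o + 6*I*√15))
r(v(3))/2303 - 1971/E(-1, -26) = (-33 + 12)/2303 - 1971*(-18 - 26 + 6*I*√15)/(73 - 4*(-26) - 24*I*√15) = -21*1/2303 - 1971*(-44 + 6*I*√15)/(73 + 104 - 24*I*√15) = -3/329 - 1971*(-44 + 6*I*√15)/(177 - 24*I*√15)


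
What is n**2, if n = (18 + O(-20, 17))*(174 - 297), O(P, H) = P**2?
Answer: 2643399396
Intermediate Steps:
n = -51414 (n = (18 + (-20)**2)*(174 - 297) = (18 + 400)*(-123) = 418*(-123) = -51414)
n**2 = (-51414)**2 = 2643399396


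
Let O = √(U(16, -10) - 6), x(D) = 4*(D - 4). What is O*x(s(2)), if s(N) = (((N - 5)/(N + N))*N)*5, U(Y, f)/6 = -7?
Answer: -184*I*√3 ≈ -318.7*I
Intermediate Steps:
U(Y, f) = -42 (U(Y, f) = 6*(-7) = -42)
s(N) = -25/2 + 5*N/2 (s(N) = (((-5 + N)/((2*N)))*N)*5 = (((-5 + N)*(1/(2*N)))*N)*5 = (((-5 + N)/(2*N))*N)*5 = (-5/2 + N/2)*5 = -25/2 + 5*N/2)
x(D) = -16 + 4*D (x(D) = 4*(-4 + D) = -16 + 4*D)
O = 4*I*√3 (O = √(-42 - 6) = √(-48) = 4*I*√3 ≈ 6.9282*I)
O*x(s(2)) = (4*I*√3)*(-16 + 4*(-25/2 + (5/2)*2)) = (4*I*√3)*(-16 + 4*(-25/2 + 5)) = (4*I*√3)*(-16 + 4*(-15/2)) = (4*I*√3)*(-16 - 30) = (4*I*√3)*(-46) = -184*I*√3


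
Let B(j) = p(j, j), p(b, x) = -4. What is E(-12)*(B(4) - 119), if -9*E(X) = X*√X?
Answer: -328*I*√3 ≈ -568.11*I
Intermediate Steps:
B(j) = -4
E(X) = -X^(3/2)/9 (E(X) = -X*√X/9 = -X^(3/2)/9)
E(-12)*(B(4) - 119) = (-(-8)*I*√3/3)*(-4 - 119) = -(-8)*I*√3/3*(-123) = (8*I*√3/3)*(-123) = -328*I*√3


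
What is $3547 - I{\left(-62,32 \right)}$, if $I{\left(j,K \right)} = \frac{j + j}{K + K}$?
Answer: $\frac{56783}{16} \approx 3548.9$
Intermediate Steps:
$I{\left(j,K \right)} = \frac{j}{K}$ ($I{\left(j,K \right)} = \frac{2 j}{2 K} = 2 j \frac{1}{2 K} = \frac{j}{K}$)
$3547 - I{\left(-62,32 \right)} = 3547 - - \frac{62}{32} = 3547 - \left(-62\right) \frac{1}{32} = 3547 - - \frac{31}{16} = 3547 + \frac{31}{16} = \frac{56783}{16}$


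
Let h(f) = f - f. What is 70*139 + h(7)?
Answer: 9730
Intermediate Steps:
h(f) = 0
70*139 + h(7) = 70*139 + 0 = 9730 + 0 = 9730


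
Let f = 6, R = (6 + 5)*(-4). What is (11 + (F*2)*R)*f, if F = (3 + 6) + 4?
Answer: -6798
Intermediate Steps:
F = 13 (F = 9 + 4 = 13)
R = -44 (R = 11*(-4) = -44)
(11 + (F*2)*R)*f = (11 + (13*2)*(-44))*6 = (11 + 26*(-44))*6 = (11 - 1144)*6 = -1133*6 = -6798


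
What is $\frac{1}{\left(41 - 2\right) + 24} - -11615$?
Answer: $\frac{731746}{63} \approx 11615.0$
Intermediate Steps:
$\frac{1}{\left(41 - 2\right) + 24} - -11615 = \frac{1}{39 + 24} + 11615 = \frac{1}{63} + 11615 = \frac{731746}{63}$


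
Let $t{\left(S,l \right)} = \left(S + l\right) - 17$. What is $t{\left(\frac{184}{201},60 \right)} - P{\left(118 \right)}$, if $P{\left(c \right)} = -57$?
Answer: $\frac{20284}{201} \approx 100.92$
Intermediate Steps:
$t{\left(S,l \right)} = -17 + S + l$
$t{\left(\frac{184}{201},60 \right)} - P{\left(118 \right)} = \left(-17 + \frac{184}{201} + 60\right) - -57 = \left(-17 + 184 \cdot \frac{1}{201} + 60\right) + 57 = \left(-17 + \frac{184}{201} + 60\right) + 57 = \frac{8827}{201} + 57 = \frac{20284}{201}$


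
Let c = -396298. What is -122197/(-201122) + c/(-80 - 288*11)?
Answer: 2860755079/23330152 ≈ 122.62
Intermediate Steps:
-122197/(-201122) + c/(-80 - 288*11) = -122197/(-201122) - 396298/(-80 - 288*11) = -122197*(-1/201122) - 396298/(-80 - 3168) = 122197/201122 - 396298/(-3248) = 122197/201122 - 396298*(-1/3248) = 122197/201122 + 28307/232 = 2860755079/23330152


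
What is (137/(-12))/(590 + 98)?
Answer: -137/8256 ≈ -0.016594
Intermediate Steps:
(137/(-12))/(590 + 98) = (137*(-1/12))/688 = (1/688)*(-137/12) = -137/8256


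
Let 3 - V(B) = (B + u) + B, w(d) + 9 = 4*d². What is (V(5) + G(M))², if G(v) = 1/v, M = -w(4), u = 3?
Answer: 303601/3025 ≈ 100.36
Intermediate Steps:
w(d) = -9 + 4*d²
M = -55 (M = -(-9 + 4*4²) = -(-9 + 4*16) = -(-9 + 64) = -1*55 = -55)
V(B) = -2*B (V(B) = 3 - ((B + 3) + B) = 3 - ((3 + B) + B) = 3 - (3 + 2*B) = 3 + (-3 - 2*B) = -2*B)
(V(5) + G(M))² = (-2*5 + 1/(-55))² = (-10 - 1/55)² = (-551/55)² = 303601/3025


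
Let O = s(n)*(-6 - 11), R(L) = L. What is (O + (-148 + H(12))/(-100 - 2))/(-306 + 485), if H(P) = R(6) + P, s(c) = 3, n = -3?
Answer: -2536/9129 ≈ -0.27780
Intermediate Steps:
H(P) = 6 + P
O = -51 (O = 3*(-6 - 11) = 3*(-17) = -51)
(O + (-148 + H(12))/(-100 - 2))/(-306 + 485) = (-51 + (-148 + (6 + 12))/(-100 - 2))/(-306 + 485) = (-51 + (-148 + 18)/(-102))/179 = (-51 - 130*(-1/102))*(1/179) = (-51 + 65/51)*(1/179) = -2536/51*1/179 = -2536/9129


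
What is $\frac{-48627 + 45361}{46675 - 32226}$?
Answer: $- \frac{3266}{14449} \approx -0.22604$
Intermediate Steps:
$\frac{-48627 + 45361}{46675 - 32226} = - \frac{3266}{14449}$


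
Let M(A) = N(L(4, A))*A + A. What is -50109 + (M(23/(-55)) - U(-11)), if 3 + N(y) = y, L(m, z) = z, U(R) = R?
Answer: -151543391/3025 ≈ -50097.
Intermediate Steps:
N(y) = -3 + y
M(A) = A + A*(-3 + A) (M(A) = (-3 + A)*A + A = A*(-3 + A) + A = A + A*(-3 + A))
-50109 + (M(23/(-55)) - U(-11)) = -50109 + ((23/(-55))*(-2 + 23/(-55)) - 1*(-11)) = -50109 + ((23*(-1/55))*(-2 + 23*(-1/55)) + 11) = -50109 + (-23*(-2 - 23/55)/55 + 11) = -50109 + (-23/55*(-133/55) + 11) = -50109 + (3059/3025 + 11) = -50109 + 36334/3025 = -151543391/3025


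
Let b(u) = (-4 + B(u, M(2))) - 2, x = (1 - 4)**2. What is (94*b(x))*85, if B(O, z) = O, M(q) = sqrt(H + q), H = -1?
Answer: 23970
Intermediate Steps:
x = 9 (x = (-3)**2 = 9)
M(q) = sqrt(-1 + q)
b(u) = -6 + u (b(u) = (-4 + u) - 2 = -6 + u)
(94*b(x))*85 = (94*(-6 + 9))*85 = (94*3)*85 = 282*85 = 23970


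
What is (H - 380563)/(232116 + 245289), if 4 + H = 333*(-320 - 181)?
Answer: -109480/95481 ≈ -1.1466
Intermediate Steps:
H = -166837 (H = -4 + 333*(-320 - 181) = -4 + 333*(-501) = -4 - 166833 = -166837)
(H - 380563)/(232116 + 245289) = (-166837 - 380563)/(232116 + 245289) = -547400/477405 = -547400*1/477405 = -109480/95481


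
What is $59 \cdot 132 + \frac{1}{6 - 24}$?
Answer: $\frac{140183}{18} \approx 7787.9$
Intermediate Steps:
$59 \cdot 132 + \frac{1}{6 - 24} = 7788 + \frac{1}{-18} = 7788 - \frac{1}{18} = \frac{140183}{18}$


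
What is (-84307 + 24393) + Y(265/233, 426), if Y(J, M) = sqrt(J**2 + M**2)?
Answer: -59914 + sqrt(9852220789)/233 ≈ -59488.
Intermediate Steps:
(-84307 + 24393) + Y(265/233, 426) = (-84307 + 24393) + sqrt((265/233)**2 + 426**2) = -59914 + sqrt((265*(1/233))**2 + 181476) = -59914 + sqrt((265/233)**2 + 181476) = -59914 + sqrt(70225/54289 + 181476) = -59914 + sqrt(9852220789/54289) = -59914 + sqrt(9852220789)/233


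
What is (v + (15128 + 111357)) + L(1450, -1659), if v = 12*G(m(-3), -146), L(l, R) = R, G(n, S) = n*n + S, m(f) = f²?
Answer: 124046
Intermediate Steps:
G(n, S) = S + n² (G(n, S) = n² + S = S + n²)
v = -780 (v = 12*(-146 + ((-3)²)²) = 12*(-146 + 9²) = 12*(-146 + 81) = 12*(-65) = -780)
(v + (15128 + 111357)) + L(1450, -1659) = (-780 + (15128 + 111357)) - 1659 = (-780 + 126485) - 1659 = 125705 - 1659 = 124046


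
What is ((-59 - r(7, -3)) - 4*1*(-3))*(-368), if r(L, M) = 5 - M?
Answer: 20240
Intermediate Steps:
((-59 - r(7, -3)) - 4*1*(-3))*(-368) = ((-59 - (5 - 1*(-3))) - 4*1*(-3))*(-368) = ((-59 - (5 + 3)) - 4*(-3))*(-368) = ((-59 - 1*8) + 12)*(-368) = ((-59 - 8) + 12)*(-368) = (-67 + 12)*(-368) = -55*(-368) = 20240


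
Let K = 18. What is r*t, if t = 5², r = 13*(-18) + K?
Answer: -5400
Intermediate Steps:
r = -216 (r = 13*(-18) + 18 = -234 + 18 = -216)
t = 25
r*t = -216*25 = -5400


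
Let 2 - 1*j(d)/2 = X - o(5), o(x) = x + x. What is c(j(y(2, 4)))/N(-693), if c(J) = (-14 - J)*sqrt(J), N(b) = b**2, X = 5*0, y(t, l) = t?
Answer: -76*sqrt(6)/480249 ≈ -0.00038763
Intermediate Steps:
X = 0
o(x) = 2*x
j(d) = 24 (j(d) = 4 - 2*(0 - 2*5) = 4 - 2*(0 - 1*10) = 4 - 2*(0 - 10) = 4 - 2*(-10) = 4 + 20 = 24)
c(J) = sqrt(J)*(-14 - J)
c(j(y(2, 4)))/N(-693) = (sqrt(24)*(-14 - 1*24))/((-693)**2) = ((2*sqrt(6))*(-14 - 24))/480249 = ((2*sqrt(6))*(-38))*(1/480249) = -76*sqrt(6)*(1/480249) = -76*sqrt(6)/480249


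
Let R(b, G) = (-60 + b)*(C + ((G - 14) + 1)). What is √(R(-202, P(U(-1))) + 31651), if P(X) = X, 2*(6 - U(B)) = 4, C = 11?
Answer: √31127 ≈ 176.43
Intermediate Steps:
U(B) = 4 (U(B) = 6 - ½*4 = 6 - 2 = 4)
R(b, G) = (-60 + b)*(-2 + G) (R(b, G) = (-60 + b)*(11 + ((G - 14) + 1)) = (-60 + b)*(11 + ((-14 + G) + 1)) = (-60 + b)*(11 + (-13 + G)) = (-60 + b)*(-2 + G))
√(R(-202, P(U(-1))) + 31651) = √((120 - 60*4 - 2*(-202) + 4*(-202)) + 31651) = √((120 - 240 + 404 - 808) + 31651) = √(-524 + 31651) = √31127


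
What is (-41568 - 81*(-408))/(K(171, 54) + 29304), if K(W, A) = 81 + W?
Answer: -710/2463 ≈ -0.28827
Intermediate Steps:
(-41568 - 81*(-408))/(K(171, 54) + 29304) = (-41568 - 81*(-408))/((81 + 171) + 29304) = (-41568 + 33048)/(252 + 29304) = -8520/29556 = -8520*1/29556 = -710/2463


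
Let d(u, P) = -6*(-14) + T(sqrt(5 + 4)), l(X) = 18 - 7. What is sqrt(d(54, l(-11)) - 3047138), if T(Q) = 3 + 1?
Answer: 5*I*sqrt(121882) ≈ 1745.6*I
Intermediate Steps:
T(Q) = 4
l(X) = 11
d(u, P) = 88 (d(u, P) = -6*(-14) + 4 = 84 + 4 = 88)
sqrt(d(54, l(-11)) - 3047138) = sqrt(88 - 3047138) = sqrt(-3047050) = 5*I*sqrt(121882)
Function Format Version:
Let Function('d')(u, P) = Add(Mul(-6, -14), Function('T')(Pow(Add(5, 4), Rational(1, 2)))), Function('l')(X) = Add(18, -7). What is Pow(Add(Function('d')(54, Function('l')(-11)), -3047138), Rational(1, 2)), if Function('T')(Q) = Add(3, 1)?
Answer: Mul(5, I, Pow(121882, Rational(1, 2))) ≈ Mul(1745.6, I)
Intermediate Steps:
Function('T')(Q) = 4
Function('l')(X) = 11
Function('d')(u, P) = 88 (Function('d')(u, P) = Add(Mul(-6, -14), 4) = Add(84, 4) = 88)
Pow(Add(Function('d')(54, Function('l')(-11)), -3047138), Rational(1, 2)) = Pow(Add(88, -3047138), Rational(1, 2)) = Pow(-3047050, Rational(1, 2)) = Mul(5, I, Pow(121882, Rational(1, 2)))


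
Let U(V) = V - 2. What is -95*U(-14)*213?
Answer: 323760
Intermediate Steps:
U(V) = -2 + V
-95*U(-14)*213 = -95*(-2 - 14)*213 = -95*(-16)*213 = 1520*213 = 323760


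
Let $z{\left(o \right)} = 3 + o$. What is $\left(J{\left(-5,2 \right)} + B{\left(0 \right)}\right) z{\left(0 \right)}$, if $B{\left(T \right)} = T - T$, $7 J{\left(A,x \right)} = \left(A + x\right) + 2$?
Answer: $- \frac{3}{7} \approx -0.42857$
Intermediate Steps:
$J{\left(A,x \right)} = \frac{2}{7} + \frac{A}{7} + \frac{x}{7}$ ($J{\left(A,x \right)} = \frac{\left(A + x\right) + 2}{7} = \frac{2 + A + x}{7} = \frac{2}{7} + \frac{A}{7} + \frac{x}{7}$)
$B{\left(T \right)} = 0$
$\left(J{\left(-5,2 \right)} + B{\left(0 \right)}\right) z{\left(0 \right)} = \left(\left(\frac{2}{7} + \frac{1}{7} \left(-5\right) + \frac{1}{7} \cdot 2\right) + 0\right) \left(3 + 0\right) = \left(\left(\frac{2}{7} - \frac{5}{7} + \frac{2}{7}\right) + 0\right) 3 = \left(- \frac{1}{7} + 0\right) 3 = \left(- \frac{1}{7}\right) 3 = - \frac{3}{7}$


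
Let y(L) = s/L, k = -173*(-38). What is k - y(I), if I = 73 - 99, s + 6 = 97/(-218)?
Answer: 37260027/5668 ≈ 6573.8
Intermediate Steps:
k = 6574
s = -1405/218 (s = -6 + 97/(-218) = -6 + 97*(-1/218) = -6 - 97/218 = -1405/218 ≈ -6.4450)
I = -26
y(L) = -1405/(218*L)
k - y(I) = 6574 - (-1405)/(218*(-26)) = 6574 - (-1405)*(-1)/(218*26) = 6574 - 1*1405/5668 = 6574 - 1405/5668 = 37260027/5668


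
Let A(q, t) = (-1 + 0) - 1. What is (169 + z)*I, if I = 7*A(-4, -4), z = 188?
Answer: -4998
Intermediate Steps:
A(q, t) = -2 (A(q, t) = -1 - 1 = -2)
I = -14 (I = 7*(-2) = -14)
(169 + z)*I = (169 + 188)*(-14) = 357*(-14) = -4998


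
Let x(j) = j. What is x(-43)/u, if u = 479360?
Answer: -43/479360 ≈ -8.9703e-5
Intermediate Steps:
x(-43)/u = -43/479360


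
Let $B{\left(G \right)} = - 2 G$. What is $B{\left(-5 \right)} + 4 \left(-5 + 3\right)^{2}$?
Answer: $26$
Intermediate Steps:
$B{\left(-5 \right)} + 4 \left(-5 + 3\right)^{2} = \left(-2\right) \left(-5\right) + 4 \left(-5 + 3\right)^{2} = 10 + 4 \left(-2\right)^{2} = 10 + 4 \cdot 4 = 10 + 16 = 26$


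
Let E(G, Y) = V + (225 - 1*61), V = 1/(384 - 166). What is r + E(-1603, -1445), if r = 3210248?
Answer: 699869817/218 ≈ 3.2104e+6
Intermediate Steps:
V = 1/218 ≈ 0.0045872
E(G, Y) = 35753/218 (E(G, Y) = 1/218 + (225 - 1*61) = 1/218 + (225 - 61) = 1/218 + 164 = 35753/218)
r + E(-1603, -1445) = 3210248 + 35753/218 = 699869817/218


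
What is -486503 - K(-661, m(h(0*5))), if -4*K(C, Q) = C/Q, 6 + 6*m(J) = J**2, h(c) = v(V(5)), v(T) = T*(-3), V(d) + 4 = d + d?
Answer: -103139297/212 ≈ -4.8651e+5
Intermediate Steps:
V(d) = -4 + 2*d (V(d) = -4 + (d + d) = -4 + 2*d)
v(T) = -3*T
h(c) = -18 (h(c) = -3*(-4 + 2*5) = -3*(-4 + 10) = -3*6 = -18)
m(J) = -1 + J**2/6
K(C, Q) = -C/(4*Q)
-486503 - K(-661, m(h(0*5))) = -486503 - (-1)*(-661)/(4*(-1 + (1/6)*(-18)**2)) = -486503 - (-1)*(-661)/(4*(-1 + (1/6)*324)) = -486503 - (-1)*(-661)/(4*(-1 + 54)) = -486503 - (-1)*(-661)/(4*53) = -486503 - 1*661/212 = -486503 - 661/212 = -103139297/212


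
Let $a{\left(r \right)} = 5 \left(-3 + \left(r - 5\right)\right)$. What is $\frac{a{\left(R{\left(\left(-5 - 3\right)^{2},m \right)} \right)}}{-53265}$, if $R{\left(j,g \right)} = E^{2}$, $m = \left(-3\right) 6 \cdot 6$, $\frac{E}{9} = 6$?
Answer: $- \frac{2908}{10653} \approx -0.27297$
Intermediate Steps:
$E = 54$ ($E = 9 \cdot 6 = 54$)
$m = -108$ ($m = \left(-18\right) 6 = -108$)
$R{\left(j,g \right)} = 2916$ ($R{\left(j,g \right)} = 54^{2} = 2916$)
$a{\left(r \right)} = -40 + 5 r$ ($a{\left(r \right)} = 5 \left(-3 + \left(-5 + r\right)\right) = 5 \left(-8 + r\right) = -40 + 5 r$)
$\frac{a{\left(R{\left(\left(-5 - 3\right)^{2},m \right)} \right)}}{-53265} = \frac{-40 + 5 \cdot 2916}{-53265} = \left(-40 + 14580\right) \left(- \frac{1}{53265}\right) = 14540 \left(- \frac{1}{53265}\right) = - \frac{2908}{10653}$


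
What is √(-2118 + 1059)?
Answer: I*√1059 ≈ 32.542*I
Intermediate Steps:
√(-2118 + 1059) = √(-1059) = I*√1059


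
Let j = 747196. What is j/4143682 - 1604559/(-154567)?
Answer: 3382137045185/320238247847 ≈ 10.561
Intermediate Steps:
j/4143682 - 1604559/(-154567) = 747196/4143682 - 1604559/(-154567) = 747196*(1/4143682) - 1604559*(-1/154567) = 373598/2071841 + 1604559/154567 = 3382137045185/320238247847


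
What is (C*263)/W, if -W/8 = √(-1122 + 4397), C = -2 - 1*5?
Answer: 1841*√131/5240 ≈ 4.0212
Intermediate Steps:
C = -7 (C = -2 - 5 = -7)
W = -40*√131 (W = -8*√(-1122 + 4397) = -40*√131 ≈ -457.82)
(C*263)/W = (-7*263)/((-40*√131)) = -(-1841)*√131/5240 = 1841*√131/5240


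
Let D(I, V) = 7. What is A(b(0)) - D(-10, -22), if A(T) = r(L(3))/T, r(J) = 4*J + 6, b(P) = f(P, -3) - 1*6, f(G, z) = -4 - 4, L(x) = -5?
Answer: -6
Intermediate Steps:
f(G, z) = -8
b(P) = -14 (b(P) = -8 - 1*6 = -8 - 6 = -14)
r(J) = 6 + 4*J
A(T) = -14/T (A(T) = (6 + 4*(-5))/T = (6 - 20)/T = -14/T)
A(b(0)) - D(-10, -22) = -14/(-14) - 1*7 = -14*(-1/14) - 7 = 1 - 7 = -6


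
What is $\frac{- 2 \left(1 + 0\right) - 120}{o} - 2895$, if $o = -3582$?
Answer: $- \frac{5184884}{1791} \approx -2895.0$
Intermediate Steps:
$\frac{- 2 \left(1 + 0\right) - 120}{o} - 2895 = \frac{- 2 \left(1 + 0\right) - 120}{-3582} - 2895 = \left(\left(-2\right) 1 - 120\right) \left(- \frac{1}{3582}\right) - 2895 = \left(-2 - 120\right) \left(- \frac{1}{3582}\right) - 2895 = \left(-122\right) \left(- \frac{1}{3582}\right) - 2895 = \frac{61}{1791} - 2895 = - \frac{5184884}{1791}$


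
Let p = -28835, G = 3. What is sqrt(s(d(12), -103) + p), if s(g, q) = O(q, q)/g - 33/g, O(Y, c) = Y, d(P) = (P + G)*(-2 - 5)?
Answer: I*sqrt(317891595)/105 ≈ 169.8*I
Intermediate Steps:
d(P) = -21 - 7*P (d(P) = (P + 3)*(-2 - 5) = (3 + P)*(-7) = -21 - 7*P)
s(g, q) = -33/g + q/g (s(g, q) = q/g - 33/g = -33/g + q/g)
sqrt(s(d(12), -103) + p) = sqrt((-33 - 103)/(-21 - 7*12) - 28835) = sqrt(-136/(-21 - 84) - 28835) = sqrt(-136/(-105) - 28835) = sqrt(-1/105*(-136) - 28835) = sqrt(136/105 - 28835) = sqrt(-3027539/105) = I*sqrt(317891595)/105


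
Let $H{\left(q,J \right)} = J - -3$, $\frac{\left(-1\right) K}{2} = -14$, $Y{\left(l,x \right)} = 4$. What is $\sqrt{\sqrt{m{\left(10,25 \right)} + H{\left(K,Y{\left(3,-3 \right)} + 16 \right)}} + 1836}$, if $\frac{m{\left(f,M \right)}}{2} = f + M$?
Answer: $\sqrt{1836 + \sqrt{93}} \approx 42.961$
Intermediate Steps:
$K = 28$ ($K = \left(-2\right) \left(-14\right) = 28$)
$m{\left(f,M \right)} = 2 M + 2 f$ ($m{\left(f,M \right)} = 2 \left(f + M\right) = 2 \left(M + f\right) = 2 M + 2 f$)
$H{\left(q,J \right)} = 3 + J$ ($H{\left(q,J \right)} = J + 3 = 3 + J$)
$\sqrt{\sqrt{m{\left(10,25 \right)} + H{\left(K,Y{\left(3,-3 \right)} + 16 \right)}} + 1836} = \sqrt{\sqrt{\left(2 \cdot 25 + 2 \cdot 10\right) + \left(3 + \left(4 + 16\right)\right)} + 1836} = \sqrt{\sqrt{\left(50 + 20\right) + \left(3 + 20\right)} + 1836} = \sqrt{\sqrt{70 + 23} + 1836} = \sqrt{\sqrt{93} + 1836} = \sqrt{1836 + \sqrt{93}}$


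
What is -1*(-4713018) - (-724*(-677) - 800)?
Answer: 4223670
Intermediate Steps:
-1*(-4713018) - (-724*(-677) - 800) = 4713018 - (490148 - 800) = 4713018 - 1*489348 = 4713018 - 489348 = 4223670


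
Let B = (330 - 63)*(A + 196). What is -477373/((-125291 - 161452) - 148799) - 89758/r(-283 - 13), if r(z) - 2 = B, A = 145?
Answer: 4370955441/39655663558 ≈ 0.11022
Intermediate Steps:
B = 91047 (B = (330 - 63)*(145 + 196) = 267*341 = 91047)
r(z) = 91049 (r(z) = 2 + 91047 = 91049)
-477373/((-125291 - 161452) - 148799) - 89758/r(-283 - 13) = -477373/((-125291 - 161452) - 148799) - 89758/91049 = -477373/(-286743 - 148799) - 89758*1/91049 = -477373/(-435542) - 89758/91049 = -477373*(-1/435542) - 89758/91049 = 477373/435542 - 89758/91049 = 4370955441/39655663558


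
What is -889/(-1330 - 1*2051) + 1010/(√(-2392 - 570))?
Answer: 127/483 - 505*I*√2962/1481 ≈ 0.26294 - 18.558*I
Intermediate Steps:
-889/(-1330 - 1*2051) + 1010/(√(-2392 - 570)) = -889/(-1330 - 2051) + 1010/(√(-2962)) = -889/(-3381) + 1010/((I*√2962)) = -889*(-1/3381) + 1010*(-I*√2962/2962) = 127/483 - 505*I*√2962/1481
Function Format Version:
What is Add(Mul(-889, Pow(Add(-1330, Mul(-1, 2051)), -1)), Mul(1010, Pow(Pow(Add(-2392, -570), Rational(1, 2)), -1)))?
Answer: Add(Rational(127, 483), Mul(Rational(-505, 1481), I, Pow(2962, Rational(1, 2)))) ≈ Add(0.26294, Mul(-18.558, I))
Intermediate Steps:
Add(Mul(-889, Pow(Add(-1330, Mul(-1, 2051)), -1)), Mul(1010, Pow(Pow(Add(-2392, -570), Rational(1, 2)), -1))) = Add(Mul(-889, Pow(Add(-1330, -2051), -1)), Mul(1010, Pow(Pow(-2962, Rational(1, 2)), -1))) = Add(Mul(-889, Pow(-3381, -1)), Mul(1010, Pow(Mul(I, Pow(2962, Rational(1, 2))), -1))) = Add(Mul(-889, Rational(-1, 3381)), Mul(1010, Mul(Rational(-1, 2962), I, Pow(2962, Rational(1, 2))))) = Add(Rational(127, 483), Mul(Rational(-505, 1481), I, Pow(2962, Rational(1, 2))))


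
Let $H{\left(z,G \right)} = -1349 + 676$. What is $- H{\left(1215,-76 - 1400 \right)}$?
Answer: $673$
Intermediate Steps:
$H{\left(z,G \right)} = -673$
$- H{\left(1215,-76 - 1400 \right)} = \left(-1\right) \left(-673\right) = 673$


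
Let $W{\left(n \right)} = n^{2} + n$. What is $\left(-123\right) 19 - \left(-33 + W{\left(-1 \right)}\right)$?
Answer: $-2304$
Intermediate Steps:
$W{\left(n \right)} = n + n^{2}$
$\left(-123\right) 19 - \left(-33 + W{\left(-1 \right)}\right) = \left(-123\right) 19 + \left(33 - - (1 - 1)\right) = -2337 + \left(33 - \left(-1\right) 0\right) = -2337 + \left(33 - 0\right) = -2337 + \left(33 + 0\right) = -2337 + 33 = -2304$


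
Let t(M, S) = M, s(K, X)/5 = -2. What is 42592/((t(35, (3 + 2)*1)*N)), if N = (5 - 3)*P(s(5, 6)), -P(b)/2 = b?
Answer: 5324/175 ≈ 30.423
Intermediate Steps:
s(K, X) = -10 (s(K, X) = 5*(-2) = -10)
P(b) = -2*b
N = 40 (N = (5 - 3)*(-2*(-10)) = 2*20 = 40)
42592/((t(35, (3 + 2)*1)*N)) = 42592/((35*40)) = 42592/1400 = 42592*(1/1400) = 5324/175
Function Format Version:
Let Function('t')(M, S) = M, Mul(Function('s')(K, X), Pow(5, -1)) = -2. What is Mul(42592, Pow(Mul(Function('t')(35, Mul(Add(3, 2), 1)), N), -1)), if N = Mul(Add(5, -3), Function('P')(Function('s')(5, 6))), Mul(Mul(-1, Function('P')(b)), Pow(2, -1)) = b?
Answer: Rational(5324, 175) ≈ 30.423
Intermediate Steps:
Function('s')(K, X) = -10 (Function('s')(K, X) = Mul(5, -2) = -10)
Function('P')(b) = Mul(-2, b)
N = 40 (N = Mul(Add(5, -3), Mul(-2, -10)) = Mul(2, 20) = 40)
Mul(42592, Pow(Mul(Function('t')(35, Mul(Add(3, 2), 1)), N), -1)) = Mul(42592, Pow(Mul(35, 40), -1)) = Mul(42592, Pow(1400, -1)) = Mul(42592, Rational(1, 1400)) = Rational(5324, 175)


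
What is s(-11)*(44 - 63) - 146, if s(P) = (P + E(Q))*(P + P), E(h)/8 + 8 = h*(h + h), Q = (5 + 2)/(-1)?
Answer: 296216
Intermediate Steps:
Q = -7 (Q = 7*(-1) = -7)
E(h) = -64 + 16*h² (E(h) = -64 + 8*(h*(h + h)) = -64 + 8*(h*(2*h)) = -64 + 8*(2*h²) = -64 + 16*h²)
s(P) = 2*P*(720 + P) (s(P) = (P + (-64 + 16*(-7)²))*(P + P) = (P + (-64 + 16*49))*(2*P) = (P + (-64 + 784))*(2*P) = (P + 720)*(2*P) = (720 + P)*(2*P) = 2*P*(720 + P))
s(-11)*(44 - 63) - 146 = (2*(-11)*(720 - 11))*(44 - 63) - 146 = (2*(-11)*709)*(-19) - 146 = -15598*(-19) - 146 = 296362 - 146 = 296216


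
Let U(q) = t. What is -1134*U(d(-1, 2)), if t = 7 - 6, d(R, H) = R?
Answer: -1134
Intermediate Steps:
t = 1
U(q) = 1
-1134*U(d(-1, 2)) = -1134*1 = -1134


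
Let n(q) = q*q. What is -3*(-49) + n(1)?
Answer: 148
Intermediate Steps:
n(q) = q²
-3*(-49) + n(1) = -3*(-49) + 1² = 147 + 1 = 148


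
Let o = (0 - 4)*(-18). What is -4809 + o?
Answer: -4737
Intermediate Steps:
o = 72 (o = -4*(-18) = 72)
-4809 + o = -4809 + 72 = -4737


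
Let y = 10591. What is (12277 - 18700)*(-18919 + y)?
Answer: 53490744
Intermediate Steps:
(12277 - 18700)*(-18919 + y) = (12277 - 18700)*(-18919 + 10591) = -6423*(-8328) = 53490744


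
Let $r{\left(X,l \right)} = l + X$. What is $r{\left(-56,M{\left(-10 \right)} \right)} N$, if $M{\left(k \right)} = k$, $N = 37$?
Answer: $-2442$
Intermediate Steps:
$r{\left(X,l \right)} = X + l$
$r{\left(-56,M{\left(-10 \right)} \right)} N = \left(-56 - 10\right) 37 = \left(-66\right) 37 = -2442$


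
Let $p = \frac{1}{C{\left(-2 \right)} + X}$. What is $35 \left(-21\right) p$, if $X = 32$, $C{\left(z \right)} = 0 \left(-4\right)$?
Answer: $- \frac{735}{32} \approx -22.969$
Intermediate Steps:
$C{\left(z \right)} = 0$
$p = \frac{1}{32}$ ($p = \frac{1}{0 + 32} = \frac{1}{32} \approx 0.03125$)
$35 \left(-21\right) p = 35 \left(-21\right) \frac{1}{32} = \left(-735\right) \frac{1}{32} = - \frac{735}{32}$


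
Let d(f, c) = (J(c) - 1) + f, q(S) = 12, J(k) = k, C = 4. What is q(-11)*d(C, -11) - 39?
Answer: -135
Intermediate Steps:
d(f, c) = -1 + c + f (d(f, c) = (c - 1) + f = (-1 + c) + f = -1 + c + f)
q(-11)*d(C, -11) - 39 = 12*(-1 - 11 + 4) - 39 = 12*(-8) - 39 = -96 - 39 = -135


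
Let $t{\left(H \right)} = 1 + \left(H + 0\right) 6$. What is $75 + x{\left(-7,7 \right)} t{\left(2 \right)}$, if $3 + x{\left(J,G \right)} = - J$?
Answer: $127$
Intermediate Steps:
$x{\left(J,G \right)} = -3 - J$
$t{\left(H \right)} = 1 + 6 H$ ($t{\left(H \right)} = 1 + H 6 = 1 + 6 H$)
$75 + x{\left(-7,7 \right)} t{\left(2 \right)} = 75 + \left(-3 - -7\right) \left(1 + 6 \cdot 2\right) = 75 + \left(-3 + 7\right) \left(1 + 12\right) = 75 + 4 \cdot 13 = 75 + 52 = 127$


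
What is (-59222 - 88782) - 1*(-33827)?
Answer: -114177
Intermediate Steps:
(-59222 - 88782) - 1*(-33827) = -148004 + 33827 = -114177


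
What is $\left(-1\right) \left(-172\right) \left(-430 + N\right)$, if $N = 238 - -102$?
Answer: $-15480$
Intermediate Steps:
$N = 340$ ($N = 238 + 102 = 340$)
$\left(-1\right) \left(-172\right) \left(-430 + N\right) = \left(-1\right) \left(-172\right) \left(-430 + 340\right) = 172 \left(-90\right) = -15480$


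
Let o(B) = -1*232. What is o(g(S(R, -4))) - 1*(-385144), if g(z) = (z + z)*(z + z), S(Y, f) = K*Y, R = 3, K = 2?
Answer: 384912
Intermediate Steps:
S(Y, f) = 2*Y
g(z) = 4*z² (g(z) = (2*z)*(2*z) = 4*z²)
o(B) = -232
o(g(S(R, -4))) - 1*(-385144) = -232 - 1*(-385144) = -232 + 385144 = 384912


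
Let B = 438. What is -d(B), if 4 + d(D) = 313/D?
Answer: 1439/438 ≈ 3.2854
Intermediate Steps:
d(D) = -4 + 313/D
-d(B) = -(-4 + 313/438) = -1*(-1439/438) = 1439/438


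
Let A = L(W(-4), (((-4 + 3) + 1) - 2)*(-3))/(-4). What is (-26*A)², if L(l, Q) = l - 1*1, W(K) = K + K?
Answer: 13689/4 ≈ 3422.3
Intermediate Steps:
W(K) = 2*K
L(l, Q) = -1 + l (L(l, Q) = l - 1 = -1 + l)
A = 9/4 (A = (-1 + 2*(-4))/(-4) = (-1 - 8)*(-¼) = -9*(-¼) = 9/4 ≈ 2.2500)
(-26*A)² = (-26*9/4)² = (-117/2)² = 13689/4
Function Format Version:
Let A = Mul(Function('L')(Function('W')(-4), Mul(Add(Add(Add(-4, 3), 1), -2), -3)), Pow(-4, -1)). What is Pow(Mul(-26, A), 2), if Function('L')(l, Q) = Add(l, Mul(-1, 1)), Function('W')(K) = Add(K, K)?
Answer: Rational(13689, 4) ≈ 3422.3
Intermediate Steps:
Function('W')(K) = Mul(2, K)
Function('L')(l, Q) = Add(-1, l) (Function('L')(l, Q) = Add(l, -1) = Add(-1, l))
A = Rational(9, 4) (A = Mul(Add(-1, Mul(2, -4)), Pow(-4, -1)) = Mul(Add(-1, -8), Rational(-1, 4)) = Mul(-9, Rational(-1, 4)) = Rational(9, 4) ≈ 2.2500)
Pow(Mul(-26, A), 2) = Pow(Mul(-26, Rational(9, 4)), 2) = Pow(Rational(-117, 2), 2) = Rational(13689, 4)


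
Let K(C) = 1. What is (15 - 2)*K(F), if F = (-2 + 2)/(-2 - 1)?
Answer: 13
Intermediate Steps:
F = 0 (F = 0/(-3) = 0*(-⅓) = 0)
(15 - 2)*K(F) = (15 - 2)*1 = 13*1 = 13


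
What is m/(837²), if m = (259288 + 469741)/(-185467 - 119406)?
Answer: -729029/213584572737 ≈ -3.4133e-6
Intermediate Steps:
m = -729029/304873 (m = 729029/(-304873) = 729029*(-1/304873) = -729029/304873 ≈ -2.3913)
m/(837²) = -729029/(304873*(837²)) = -729029/304873/700569 = -729029/304873*1/700569 = -729029/213584572737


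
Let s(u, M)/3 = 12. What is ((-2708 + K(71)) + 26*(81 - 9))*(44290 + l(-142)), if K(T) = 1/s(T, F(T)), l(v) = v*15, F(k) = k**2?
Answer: -317201300/9 ≈ -3.5245e+7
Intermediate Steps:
s(u, M) = 36 (s(u, M) = 3*12 = 36)
l(v) = 15*v
K(T) = 1/36
((-2708 + K(71)) + 26*(81 - 9))*(44290 + l(-142)) = ((-2708 + 1/36) + 26*(81 - 9))*(44290 + 15*(-142)) = (-97487/36 + 26*72)*(44290 - 2130) = (-97487/36 + 1872)*42160 = -30095/36*42160 = -317201300/9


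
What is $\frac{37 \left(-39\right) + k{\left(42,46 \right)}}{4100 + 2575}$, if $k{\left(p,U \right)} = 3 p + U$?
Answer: $- \frac{1271}{6675} \approx -0.19041$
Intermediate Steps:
$k{\left(p,U \right)} = U + 3 p$
$\frac{37 \left(-39\right) + k{\left(42,46 \right)}}{4100 + 2575} = \frac{37 \left(-39\right) + \left(46 + 3 \cdot 42\right)}{4100 + 2575} = \frac{-1443 + \left(46 + 126\right)}{6675} = \left(-1443 + 172\right) \frac{1}{6675} = \left(-1271\right) \frac{1}{6675} = - \frac{1271}{6675}$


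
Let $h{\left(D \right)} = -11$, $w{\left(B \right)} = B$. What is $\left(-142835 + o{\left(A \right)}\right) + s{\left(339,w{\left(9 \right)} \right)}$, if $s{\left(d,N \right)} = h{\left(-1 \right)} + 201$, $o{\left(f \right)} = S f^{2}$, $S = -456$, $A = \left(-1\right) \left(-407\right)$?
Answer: $-75678589$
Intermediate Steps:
$A = 407$
$o{\left(f \right)} = - 456 f^{2}$
$s{\left(d,N \right)} = 190$ ($s{\left(d,N \right)} = -11 + 201 = 190$)
$\left(-142835 + o{\left(A \right)}\right) + s{\left(339,w{\left(9 \right)} \right)} = \left(-142835 - 456 \cdot 407^{2}\right) + 190 = \left(-142835 - 75535944\right) + 190 = -75678779 + 190 = -75678589$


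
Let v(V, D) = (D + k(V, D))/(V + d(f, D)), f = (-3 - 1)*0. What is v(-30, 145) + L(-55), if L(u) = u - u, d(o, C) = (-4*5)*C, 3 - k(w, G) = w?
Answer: -89/1465 ≈ -0.060751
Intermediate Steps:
f = 0 (f = -4*0 = 0)
k(w, G) = 3 - w
d(o, C) = -20*C
v(V, D) = (3 + D - V)/(V - 20*D) (v(V, D) = (D + (3 - V))/(V - 20*D) = (3 + D - V)/(V - 20*D))
L(u) = 0
v(-30, 145) + L(-55) = (-3 - 30 - 1*145)/(-1*(-30) + 20*145) + 0 = (-3 - 30 - 145)/(30 + 2900) + 0 = -178/2930 + 0 = (1/2930)*(-178) + 0 = -89/1465 + 0 = -89/1465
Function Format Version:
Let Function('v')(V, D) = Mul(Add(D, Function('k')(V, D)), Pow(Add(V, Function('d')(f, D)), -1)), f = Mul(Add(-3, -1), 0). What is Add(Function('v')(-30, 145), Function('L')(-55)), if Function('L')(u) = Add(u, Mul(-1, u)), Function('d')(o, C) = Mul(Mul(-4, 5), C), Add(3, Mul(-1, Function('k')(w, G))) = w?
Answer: Rational(-89, 1465) ≈ -0.060751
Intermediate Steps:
f = 0 (f = Mul(-4, 0) = 0)
Function('k')(w, G) = Add(3, Mul(-1, w))
Function('d')(o, C) = Mul(-20, C)
Function('v')(V, D) = Mul(Pow(Add(V, Mul(-20, D)), -1), Add(3, D, Mul(-1, V))) (Function('v')(V, D) = Mul(Add(D, Add(3, Mul(-1, V))), Pow(Add(V, Mul(-20, D)), -1)) = Mul(Add(3, D, Mul(-1, V)), Pow(Add(V, Mul(-20, D)), -1)) = Mul(Pow(Add(V, Mul(-20, D)), -1), Add(3, D, Mul(-1, V))))
Function('L')(u) = 0
Add(Function('v')(-30, 145), Function('L')(-55)) = Add(Mul(Pow(Add(Mul(-1, -30), Mul(20, 145)), -1), Add(-3, -30, Mul(-1, 145))), 0) = Add(Mul(Pow(Add(30, 2900), -1), Add(-3, -30, -145)), 0) = Add(Mul(Pow(2930, -1), -178), 0) = Add(Mul(Rational(1, 2930), -178), 0) = Add(Rational(-89, 1465), 0) = Rational(-89, 1465)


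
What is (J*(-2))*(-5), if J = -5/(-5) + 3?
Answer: 40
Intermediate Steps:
J = 4 (J = -5*(-1/5) + 3 = 1 + 3 = 4)
(J*(-2))*(-5) = (4*(-2))*(-5) = -8*(-5) = 40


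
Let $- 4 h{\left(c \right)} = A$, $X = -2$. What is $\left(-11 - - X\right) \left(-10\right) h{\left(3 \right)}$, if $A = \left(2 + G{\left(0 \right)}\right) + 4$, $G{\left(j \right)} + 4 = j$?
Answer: $-65$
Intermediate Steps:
$G{\left(j \right)} = -4 + j$
$A = 2$ ($A = \left(2 + \left(-4 + 0\right)\right) + 4 = \left(2 - 4\right) + 4 = -2 + 4 = 2$)
$h{\left(c \right)} = - \frac{1}{2}$ ($h{\left(c \right)} = \left(- \frac{1}{4}\right) 2 = - \frac{1}{2}$)
$\left(-11 - - X\right) \left(-10\right) h{\left(3 \right)} = \left(-11 - \left(-1\right) \left(-2\right)\right) \left(-10\right) \left(- \frac{1}{2}\right) = \left(-11 - 2\right) \left(-10\right) \left(- \frac{1}{2}\right) = \left(-13\right) \left(-10\right) \left(- \frac{1}{2}\right) = 130 \left(- \frac{1}{2}\right) = -65$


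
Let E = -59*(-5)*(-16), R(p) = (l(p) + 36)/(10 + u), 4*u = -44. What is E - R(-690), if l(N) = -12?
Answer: -4696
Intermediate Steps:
u = -11 (u = (¼)*(-44) = -11)
R(p) = -24 (R(p) = (-12 + 36)/(10 - 11) = 24/(-1) = 24*(-1) = -24)
E = -4720 (E = 295*(-16) = -4720)
E - R(-690) = -4720 - 1*(-24) = -4720 + 24 = -4696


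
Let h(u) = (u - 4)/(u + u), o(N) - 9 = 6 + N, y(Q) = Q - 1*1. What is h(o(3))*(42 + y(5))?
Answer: 161/9 ≈ 17.889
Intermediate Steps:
y(Q) = -1 + Q (y(Q) = Q - 1 = -1 + Q)
o(N) = 15 + N (o(N) = 9 + (6 + N) = 15 + N)
h(u) = (-4 + u)/(2*u) (h(u) = (-4 + u)/((2*u)) = (-4 + u)*(1/(2*u)) = (-4 + u)/(2*u))
h(o(3))*(42 + y(5)) = ((-4 + (15 + 3))/(2*(15 + 3)))*(42 + (-1 + 5)) = ((1/2)*(-4 + 18)/18)*(42 + 4) = ((1/2)*(1/18)*14)*46 = (7/18)*46 = 161/9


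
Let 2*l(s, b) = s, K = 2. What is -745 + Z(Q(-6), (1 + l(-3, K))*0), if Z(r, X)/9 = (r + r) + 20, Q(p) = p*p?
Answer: 83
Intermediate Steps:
l(s, b) = s/2
Q(p) = p²
Z(r, X) = 180 + 18*r (Z(r, X) = 9*((r + r) + 20) = 9*(2*r + 20) = 9*(20 + 2*r) = 180 + 18*r)
-745 + Z(Q(-6), (1 + l(-3, K))*0) = -745 + (180 + 18*(-6)²) = -745 + (180 + 18*36) = -745 + (180 + 648) = -745 + 828 = 83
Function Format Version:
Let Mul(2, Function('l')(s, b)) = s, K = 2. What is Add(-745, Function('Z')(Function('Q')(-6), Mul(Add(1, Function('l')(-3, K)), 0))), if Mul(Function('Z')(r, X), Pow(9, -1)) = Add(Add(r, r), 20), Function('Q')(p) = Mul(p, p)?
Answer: 83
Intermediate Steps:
Function('l')(s, b) = Mul(Rational(1, 2), s)
Function('Q')(p) = Pow(p, 2)
Function('Z')(r, X) = Add(180, Mul(18, r)) (Function('Z')(r, X) = Mul(9, Add(Add(r, r), 20)) = Mul(9, Add(Mul(2, r), 20)) = Mul(9, Add(20, Mul(2, r))) = Add(180, Mul(18, r)))
Add(-745, Function('Z')(Function('Q')(-6), Mul(Add(1, Function('l')(-3, K)), 0))) = Add(-745, Add(180, Mul(18, Pow(-6, 2)))) = Add(-745, Add(180, Mul(18, 36))) = Add(-745, Add(180, 648)) = Add(-745, 828) = 83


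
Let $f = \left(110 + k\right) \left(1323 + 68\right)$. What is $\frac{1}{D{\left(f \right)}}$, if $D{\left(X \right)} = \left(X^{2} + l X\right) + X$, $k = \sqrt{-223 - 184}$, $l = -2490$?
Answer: $- \frac{i}{- 22243721643 i + 422211621 \sqrt{407}} \approx 3.9207 \cdot 10^{-11} - 1.5014 \cdot 10^{-11} i$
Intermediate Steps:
$k = i \sqrt{407}$ ($k = \sqrt{-407} = i \sqrt{407} \approx 20.174 i$)
$f = 153010 + 1391 i \sqrt{407}$ ($f = \left(110 + i \sqrt{407}\right) \left(1323 + 68\right) = \left(110 + i \sqrt{407}\right) 1391 = 153010 + 1391 i \sqrt{407} \approx 1.5301 \cdot 10^{5} + 28062.0 i$)
$D{\left(X \right)} = X^{2} - 2489 X$ ($D{\left(X \right)} = \left(X^{2} - 2490 X\right) + X = X^{2} - 2489 X$)
$\frac{1}{D{\left(f \right)}} = \frac{1}{\left(153010 + 1391 i \sqrt{407}\right) \left(-2489 + \left(153010 + 1391 i \sqrt{407}\right)\right)} = \frac{1}{\left(153010 + 1391 i \sqrt{407}\right) \left(150521 + 1391 i \sqrt{407}\right)} = \frac{1}{\left(150521 + 1391 i \sqrt{407}\right) \left(153010 + 1391 i \sqrt{407}\right)}$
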